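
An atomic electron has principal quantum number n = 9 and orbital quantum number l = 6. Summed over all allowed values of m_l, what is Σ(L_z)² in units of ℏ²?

m_l ∈ {-6, -5, -4, -3, -2, -1, 0, 1, 2, 3, 4, 5, 6}.
Σ m_l² = l(l+1)(2l+1)/3 = 6·7·13/3 = 182.

Σ(L_z)² = 182 ℏ²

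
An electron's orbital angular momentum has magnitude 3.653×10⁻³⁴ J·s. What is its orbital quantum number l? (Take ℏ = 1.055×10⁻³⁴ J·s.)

Dividing by ℏ: |L|/ℏ ≈ 3.463.
Set l(l+1) = 11.99; the integer solution is l = 3.

l = 3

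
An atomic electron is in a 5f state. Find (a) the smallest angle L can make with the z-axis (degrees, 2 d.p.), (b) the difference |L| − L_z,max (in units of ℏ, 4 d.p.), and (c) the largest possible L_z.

The 5f subshell has l = 3.
cos θ_min = 3/√12, so θ_min ≈ 30.00°.
|L| − L_z,max = (2√3 − 3)ℏ ≈ 0.4641ℏ.
L_z,max = lℏ = 3ℏ.

θ_min ≈ 30.00°; |L|−L_z,max ≈ 0.4641ℏ; L_z,max = 3ℏ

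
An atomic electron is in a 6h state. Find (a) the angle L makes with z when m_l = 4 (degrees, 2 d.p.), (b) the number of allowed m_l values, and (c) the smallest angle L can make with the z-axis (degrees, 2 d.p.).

For 6h, l = 5.
For m_l = 4: cos θ = 4/√30, θ ≈ 43.09°.
There are 2l+1 = 11 values of m_l.
cos θ_min = 5/√30, so θ_min ≈ 24.09°.

θ(m_l=4) ≈ 43.09°; 11 values; θ_min ≈ 24.09°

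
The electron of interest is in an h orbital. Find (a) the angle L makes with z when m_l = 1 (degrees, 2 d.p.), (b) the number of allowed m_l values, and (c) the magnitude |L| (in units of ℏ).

θ(m_l=1) ≈ 79.48°; 11 values; |L| = √30 ℏ ≈ 5.477ℏ

An h state has l = 5.
For m_l = 1: cos θ = 1/√30, θ ≈ 79.48°.
There are 2l+1 = 11 values of m_l.
|L| = ℏ√(5·6) = √30 ℏ ≈ 5.477ℏ.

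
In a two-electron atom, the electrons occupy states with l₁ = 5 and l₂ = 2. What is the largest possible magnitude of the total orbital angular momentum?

|L_tot|_max = 2√14 ℏ ≈ 7.483ℏ

Angular momentum addition gives L = |l₁ − l₂|, …, l₁ + l₂.
Allowed values: L = 3, 4, 5, 6, 7.
The largest magnitude corresponds to L = 7: |L_tot| = ℏ√(7·8) = 2√14 ℏ.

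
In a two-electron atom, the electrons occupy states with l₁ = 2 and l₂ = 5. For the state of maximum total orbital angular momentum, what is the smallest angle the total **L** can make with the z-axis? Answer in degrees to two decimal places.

Angular momentum addition gives L = |l₁ − l₂|, …, l₁ + l₂.
So L can be 3, 4, 5, 6, 7.
The maximum is L = 7, with |L_tot| = ℏ√(7·8) = 2√14 ℏ.
The minimum angle with z is arccos(7/√56) ≈ 20.70°.

θ_min ≈ 20.70°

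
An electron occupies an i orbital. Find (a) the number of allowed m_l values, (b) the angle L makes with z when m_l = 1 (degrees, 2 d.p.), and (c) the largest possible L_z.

13 values; θ(m_l=1) ≈ 81.12°; L_z,max = 6ℏ

I corresponds to l = 6.
There are 2l+1 = 13 values of m_l.
For m_l = 1: cos θ = 1/√42, θ ≈ 81.12°.
L_z,max = lℏ = 6ℏ.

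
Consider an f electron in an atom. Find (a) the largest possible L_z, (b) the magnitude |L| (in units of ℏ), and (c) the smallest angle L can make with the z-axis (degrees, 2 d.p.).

The letter f corresponds to l = 3.
L_z,max = lℏ = 3ℏ.
|L| = ℏ√(3·4) = 2√3 ℏ ≈ 3.464ℏ.
cos θ_min = 3/√12, so θ_min ≈ 30.00°.

L_z,max = 3ℏ; |L| = 2√3 ℏ ≈ 3.464ℏ; θ_min ≈ 30.00°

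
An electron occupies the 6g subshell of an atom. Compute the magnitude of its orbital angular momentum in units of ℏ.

|L| = 2√5 ℏ ≈ 4.472ℏ

For 6g, l = 4.
|L| = ℏ√(l(l+1)) = ℏ√(4·5) = 2√5 ℏ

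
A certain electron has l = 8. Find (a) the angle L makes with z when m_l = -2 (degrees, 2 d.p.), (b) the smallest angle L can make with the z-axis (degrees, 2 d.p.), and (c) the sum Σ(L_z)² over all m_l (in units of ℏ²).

θ(m_l=-2) ≈ 103.63°; θ_min ≈ 19.47°; Σ(L_z)² = 408 ℏ²

For m_l = -2: cos θ = -2/√72, θ ≈ 103.63°.
cos θ_min = 8/√72, so θ_min ≈ 19.47°.
Σ m_l² = 408, so Σ(L_z)² = 408 ℏ².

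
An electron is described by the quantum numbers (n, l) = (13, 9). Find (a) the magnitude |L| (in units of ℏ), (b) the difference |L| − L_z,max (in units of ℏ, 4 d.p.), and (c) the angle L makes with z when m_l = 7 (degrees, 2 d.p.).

|L| = 3√10 ℏ ≈ 9.487ℏ; |L|−L_z,max ≈ 0.4868ℏ; θ(m_l=7) ≈ 42.45°

|L| = ℏ√(9·10) = 3√10 ℏ ≈ 9.487ℏ.
|L| − L_z,max = (3√10 − 9)ℏ ≈ 0.4868ℏ.
For m_l = 7: cos θ = 7/√90, θ ≈ 42.45°.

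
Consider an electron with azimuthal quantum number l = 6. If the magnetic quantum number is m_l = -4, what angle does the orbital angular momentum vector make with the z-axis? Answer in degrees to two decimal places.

θ ≈ 128.11°

|L|² = l(l+1)ℏ² = 42ℏ², so |L| = √42 ℏ.
L_z = m_l ℏ = −4ℏ.
cos θ = L_z/|L| = -4/√42, so θ ≈ 128.11°.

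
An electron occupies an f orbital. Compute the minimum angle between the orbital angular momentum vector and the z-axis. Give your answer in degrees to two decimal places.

F corresponds to l = 3.
|L| = √(l(l+1)) ℏ = 2√3 ℏ.
The smallest angle corresponds to the largest L_z, i.e. m_l = l = 3, giving L_z = 3ℏ.
cos θ_min = 3/√12, so θ_min ≈ 30.00°.

θ_min ≈ 30.00°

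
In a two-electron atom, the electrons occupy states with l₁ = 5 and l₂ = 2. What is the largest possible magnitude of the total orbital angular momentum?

|L_tot|_max = 2√14 ℏ ≈ 7.483ℏ

Angular momentum addition gives L = |l₁ − l₂|, …, l₁ + l₂.
So L can be 3, 4, 5, 6, 7.
The largest magnitude corresponds to L = 7: |L_tot| = ℏ√(7·8) = 2√14 ℏ.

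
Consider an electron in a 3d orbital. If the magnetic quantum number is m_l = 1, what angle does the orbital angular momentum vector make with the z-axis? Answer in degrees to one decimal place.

For 3d, l = 2.
|L| = ℏ√(l(l+1)) = √6 ℏ.
L_z = m_l ℏ = 1ℏ.
cos θ = L_z/|L| = 1/√6, so θ ≈ 65.9°.

θ ≈ 65.9°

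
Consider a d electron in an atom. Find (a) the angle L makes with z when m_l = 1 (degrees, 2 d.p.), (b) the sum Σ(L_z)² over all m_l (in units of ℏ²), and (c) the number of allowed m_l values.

θ(m_l=1) ≈ 65.91°; Σ(L_z)² = 10 ℏ²; 5 values

The letter d corresponds to l = 2.
For m_l = 1: cos θ = 1/√6, θ ≈ 65.91°.
Σ m_l² = 10, so Σ(L_z)² = 10 ℏ².
There are 2l+1 = 5 values of m_l.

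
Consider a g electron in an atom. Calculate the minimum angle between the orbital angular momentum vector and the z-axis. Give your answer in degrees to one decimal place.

A g state has l = 4.
|L| = ℏ√(l(l+1)) = 2√5 ℏ.
The smallest angle corresponds to the largest L_z, i.e. m_l = l = 4, giving L_z = 4ℏ.
cos θ_min = 4/√20, so θ_min ≈ 26.6°.

θ_min ≈ 26.6°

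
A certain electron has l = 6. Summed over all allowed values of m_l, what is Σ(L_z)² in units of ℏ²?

m_l ∈ {-6, -5, -4, -3, -2, -1, 0, 1, 2, 3, 4, 5, 6}.
Σ m_l² = 2·(1 + 4 + 9 + 16 + 25 + 36) = 182.

Σ(L_z)² = 182 ℏ²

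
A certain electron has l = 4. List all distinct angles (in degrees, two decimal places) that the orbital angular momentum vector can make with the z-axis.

θ ∈ {26.57°, 47.87°, 63.43°, 77.08°, 90.00°, 102.92°, 116.57°, 132.13°, 153.43°}

|L| = √(l(l+1)) ℏ = 2√5 ℏ.
cos θ = m_l/√20 for each m_l ∈ {-4, -3, -2, -1, 0, 1, 2, 3, 4}.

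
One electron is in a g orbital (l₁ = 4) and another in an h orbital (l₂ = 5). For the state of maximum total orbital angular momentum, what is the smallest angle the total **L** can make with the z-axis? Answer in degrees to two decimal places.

θ_min ≈ 18.43°

The total orbital quantum number L ranges from |l₁ − l₂| to l₁ + l₂ in integer steps.
Allowed values: L = 1, 2, 3, 4, 5, 6, 7, 8, 9.
The maximum is L = 9, with |L_tot| = ℏ√(9·10) = 3√10 ℏ.
The minimum angle with z is arccos(9/√90) ≈ 18.43°.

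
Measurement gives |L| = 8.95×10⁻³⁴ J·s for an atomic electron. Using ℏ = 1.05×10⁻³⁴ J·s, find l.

l = 8

|L|/ℏ = (8.95×10⁻³⁴)/(1.05×10⁻³⁴) ≈ 8.524.
l(l+1) ≈ 8.524² ≈ 72.66, so l = 8.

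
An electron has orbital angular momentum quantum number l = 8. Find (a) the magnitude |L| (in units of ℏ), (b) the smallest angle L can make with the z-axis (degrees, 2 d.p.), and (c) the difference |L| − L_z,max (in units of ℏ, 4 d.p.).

|L| = 6√2 ℏ ≈ 8.485ℏ; θ_min ≈ 19.47°; |L|−L_z,max ≈ 0.4853ℏ

|L| = ℏ√(8·9) = 6√2 ℏ ≈ 8.485ℏ.
cos θ_min = 8/√72, so θ_min ≈ 19.47°.
|L| − L_z,max = (6√2 − 8)ℏ ≈ 0.4853ℏ.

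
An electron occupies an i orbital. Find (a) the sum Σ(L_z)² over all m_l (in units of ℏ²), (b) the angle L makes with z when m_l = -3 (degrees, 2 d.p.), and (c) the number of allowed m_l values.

An i state has l = 6.
Σ m_l² = 182, so Σ(L_z)² = 182 ℏ².
For m_l = -3: cos θ = -3/√42, θ ≈ 117.58°.
There are 2l+1 = 13 values of m_l.

Σ(L_z)² = 182 ℏ²; θ(m_l=-3) ≈ 117.58°; 13 values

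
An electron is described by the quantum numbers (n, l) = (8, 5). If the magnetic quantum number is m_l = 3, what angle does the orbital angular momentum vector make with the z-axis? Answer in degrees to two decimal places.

θ ≈ 56.79°

|L| = ℏ√(l(l+1)) = √30 ℏ.
L_z = m_l ℏ = 3ℏ.
cos θ = L_z/|L| = 3/√30, so θ ≈ 56.79°.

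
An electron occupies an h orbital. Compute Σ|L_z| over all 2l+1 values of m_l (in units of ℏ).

The letter h corresponds to l = 5.
m_l ∈ {-5, -4, -3, -2, -1, 0, 1, 2, 3, 4, 5}.
Σ|m_l| = l(l+1) = 30.

Σ|L_z| = 30 ℏ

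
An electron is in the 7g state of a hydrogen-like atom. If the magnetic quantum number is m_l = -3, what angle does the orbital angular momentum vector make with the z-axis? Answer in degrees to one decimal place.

The 7g subshell has l = 4.
|L|² = l(l+1)ℏ² = 20ℏ², so |L| = 2√5 ℏ.
L_z = m_l ℏ = −3ℏ.
cos θ = L_z/|L| = -3/√20, so θ ≈ 132.1°.

θ ≈ 132.1°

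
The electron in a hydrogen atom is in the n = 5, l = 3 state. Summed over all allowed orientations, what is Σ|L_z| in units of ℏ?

Σ|L_z| = 12 ℏ

m_l ∈ {-3, -2, -1, 0, 1, 2, 3}.
Σ|m_l| = l(l+1) = 12.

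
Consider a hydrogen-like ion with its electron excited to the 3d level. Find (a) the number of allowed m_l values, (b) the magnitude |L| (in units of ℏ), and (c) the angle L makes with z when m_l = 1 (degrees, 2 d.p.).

The 3d level has l = 2.
There are 2l+1 = 5 values of m_l.
|L| = ℏ√(2·3) = √6 ℏ ≈ 2.449ℏ.
For m_l = 1: cos θ = 1/√6, θ ≈ 65.91°.

5 values; |L| = √6 ℏ ≈ 2.449ℏ; θ(m_l=1) ≈ 65.91°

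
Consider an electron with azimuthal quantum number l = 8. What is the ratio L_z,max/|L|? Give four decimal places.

|L| = 6√2 ℏ ≈ 8.4853ℏ, while L_z,max = lℏ = 8ℏ.
L_z,max/|L| = 8/√72 = 0.9428.

L_z,max/|L| = 0.9428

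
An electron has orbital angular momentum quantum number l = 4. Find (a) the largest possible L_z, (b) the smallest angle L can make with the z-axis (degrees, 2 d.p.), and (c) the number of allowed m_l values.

L_z,max = lℏ = 4ℏ.
cos θ_min = 4/√20, so θ_min ≈ 26.57°.
There are 2l+1 = 9 values of m_l.

L_z,max = 4ℏ; θ_min ≈ 26.57°; 9 values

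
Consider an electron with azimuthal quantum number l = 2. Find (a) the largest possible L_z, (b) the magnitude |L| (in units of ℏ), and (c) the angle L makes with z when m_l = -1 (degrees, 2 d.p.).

L_z,max = lℏ = 2ℏ.
|L| = ℏ√(2·3) = √6 ℏ ≈ 2.449ℏ.
For m_l = -1: cos θ = -1/√6, θ ≈ 114.09°.

L_z,max = 2ℏ; |L| = √6 ℏ ≈ 2.449ℏ; θ(m_l=-1) ≈ 114.09°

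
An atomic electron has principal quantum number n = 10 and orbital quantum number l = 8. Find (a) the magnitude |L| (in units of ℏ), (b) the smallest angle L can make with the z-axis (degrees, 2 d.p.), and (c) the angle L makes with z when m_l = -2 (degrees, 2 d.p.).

|L| = ℏ√(8·9) = 6√2 ℏ ≈ 8.485ℏ.
cos θ_min = 8/√72, so θ_min ≈ 19.47°.
For m_l = -2: cos θ = -2/√72, θ ≈ 103.63°.

|L| = 6√2 ℏ ≈ 8.485ℏ; θ_min ≈ 19.47°; θ(m_l=-2) ≈ 103.63°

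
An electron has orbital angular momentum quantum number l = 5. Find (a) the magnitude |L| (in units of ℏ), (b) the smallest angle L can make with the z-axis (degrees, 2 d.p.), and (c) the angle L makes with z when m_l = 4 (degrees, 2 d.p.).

|L| = √30 ℏ ≈ 5.477ℏ; θ_min ≈ 24.09°; θ(m_l=4) ≈ 43.09°

|L| = ℏ√(5·6) = √30 ℏ ≈ 5.477ℏ.
cos θ_min = 5/√30, so θ_min ≈ 24.09°.
For m_l = 4: cos θ = 4/√30, θ ≈ 43.09°.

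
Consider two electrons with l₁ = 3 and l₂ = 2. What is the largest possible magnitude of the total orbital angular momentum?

The total orbital quantum number L ranges from |l₁ − l₂| to l₁ + l₂ in integer steps.
Allowed values: L = 1, 2, 3, 4, 5.
The largest magnitude corresponds to L = 5: |L_tot| = ℏ√(5·6) = √30 ℏ.

|L_tot|_max = √30 ℏ ≈ 5.477ℏ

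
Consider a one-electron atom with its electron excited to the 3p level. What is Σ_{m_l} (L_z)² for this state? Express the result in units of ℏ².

The 3p level has l = 1.
m_l ∈ {-1, 0, 1}.
Summing m² from −1 to 1: Σ m_l² = 2.

Σ(L_z)² = 2 ℏ²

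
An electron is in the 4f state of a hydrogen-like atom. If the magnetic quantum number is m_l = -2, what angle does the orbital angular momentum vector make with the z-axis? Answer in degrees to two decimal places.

θ ≈ 125.26°

4f means n = 4, l = 3.
|L| = ℏ√(l(l+1)) = 2√3 ℏ.
L_z = m_l ℏ = −2ℏ.
cos θ = L_z/|L| = -2/√12, so θ ≈ 125.26°.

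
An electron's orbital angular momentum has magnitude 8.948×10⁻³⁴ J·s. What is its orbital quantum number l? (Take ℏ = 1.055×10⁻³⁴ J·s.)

In units of ℏ, |L| ≈ 8.482.
Set l(l+1) = 71.94; the integer solution is l = 8.

l = 8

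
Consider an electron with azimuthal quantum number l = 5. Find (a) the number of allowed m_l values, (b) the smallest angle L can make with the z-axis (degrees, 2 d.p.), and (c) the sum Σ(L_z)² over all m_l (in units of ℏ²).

There are 2l+1 = 11 values of m_l.
cos θ_min = 5/√30, so θ_min ≈ 24.09°.
Σ m_l² = 110, so Σ(L_z)² = 110 ℏ².

11 values; θ_min ≈ 24.09°; Σ(L_z)² = 110 ℏ²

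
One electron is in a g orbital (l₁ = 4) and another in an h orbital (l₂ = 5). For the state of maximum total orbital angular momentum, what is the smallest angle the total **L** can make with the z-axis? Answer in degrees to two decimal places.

θ_min ≈ 18.43°

L runs from |4 − 5| = 1 to 4 + 5 = 9.
L ∈ {1, 2, 3, 4, 5, 6, 7, 8, 9}.
The maximum is L = 9, with |L_tot| = ℏ√(9·10) = 3√10 ℏ.
The minimum angle with z is arccos(9/√90) ≈ 18.43°.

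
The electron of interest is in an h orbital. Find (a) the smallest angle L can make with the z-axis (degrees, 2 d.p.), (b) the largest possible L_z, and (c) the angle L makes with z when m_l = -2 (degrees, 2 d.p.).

An h state has l = 5.
cos θ_min = 5/√30, so θ_min ≈ 24.09°.
L_z,max = lℏ = 5ℏ.
For m_l = -2: cos θ = -2/√30, θ ≈ 111.42°.

θ_min ≈ 24.09°; L_z,max = 5ℏ; θ(m_l=-2) ≈ 111.42°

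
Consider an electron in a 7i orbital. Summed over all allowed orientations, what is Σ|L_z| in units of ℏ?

Σ|L_z| = 42 ℏ

The 7i subshell has l = 6.
m_l runs from −6 to 6, i.e. {-6, -5, -4, -3, -2, -1, 0, 1, 2, 3, 4, 5, 6}.
Σ|m_l| = 2(1+2+…+6) = 42.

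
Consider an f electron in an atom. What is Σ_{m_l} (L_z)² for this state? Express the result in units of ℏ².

An f state has l = 3.
m_l runs from −3 to 3, i.e. {-3, -2, -1, 0, 1, 2, 3}.
Σ m_l² = 2·(1 + 4 + 9) = 28.

Σ(L_z)² = 28 ℏ²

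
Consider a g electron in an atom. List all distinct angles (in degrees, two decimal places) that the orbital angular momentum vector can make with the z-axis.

The letter g corresponds to l = 4.
|L| = ℏ√(l(l+1)) = 2√5 ℏ.
cos θ = m_l/√20 for each m_l ∈ {-4, -3, -2, -1, 0, 1, 2, 3, 4}.

θ ∈ {26.57°, 47.87°, 63.43°, 77.08°, 90.00°, 102.92°, 116.57°, 132.13°, 153.43°}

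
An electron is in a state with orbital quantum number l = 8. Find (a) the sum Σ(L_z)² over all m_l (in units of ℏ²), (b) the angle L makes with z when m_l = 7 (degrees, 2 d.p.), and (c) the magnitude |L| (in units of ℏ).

Σ m_l² = 408, so Σ(L_z)² = 408 ℏ².
For m_l = 7: cos θ = 7/√72, θ ≈ 34.42°.
|L| = ℏ√(8·9) = 6√2 ℏ ≈ 8.485ℏ.

Σ(L_z)² = 408 ℏ²; θ(m_l=7) ≈ 34.42°; |L| = 6√2 ℏ ≈ 8.485ℏ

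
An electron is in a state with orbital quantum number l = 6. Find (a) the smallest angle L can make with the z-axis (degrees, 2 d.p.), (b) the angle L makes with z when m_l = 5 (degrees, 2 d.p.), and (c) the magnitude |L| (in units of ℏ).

cos θ_min = 6/√42, so θ_min ≈ 22.21°.
For m_l = 5: cos θ = 5/√42, θ ≈ 39.51°.
|L| = ℏ√(6·7) = √42 ℏ ≈ 6.481ℏ.

θ_min ≈ 22.21°; θ(m_l=5) ≈ 39.51°; |L| = √42 ℏ ≈ 6.481ℏ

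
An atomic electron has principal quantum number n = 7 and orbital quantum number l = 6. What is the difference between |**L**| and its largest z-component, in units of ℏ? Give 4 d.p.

|L| − L_z,max ≈ 0.4807ℏ

|L| = √42 ℏ ≈ 6.4807ℏ, while L_z,max = lℏ = 6ℏ.
The difference is (√42 − 6)ℏ ≈ 0.4807ℏ.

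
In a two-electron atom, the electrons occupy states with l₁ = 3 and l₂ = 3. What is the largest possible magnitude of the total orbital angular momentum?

Angular momentum addition gives L = |l₁ − l₂|, …, l₁ + l₂.
Allowed values: L = 0, 1, 2, 3, 4, 5, 6.
The largest magnitude corresponds to L = 6: |L_tot| = ℏ√(6·7) = √42 ℏ.

|L_tot|_max = √42 ℏ ≈ 6.481ℏ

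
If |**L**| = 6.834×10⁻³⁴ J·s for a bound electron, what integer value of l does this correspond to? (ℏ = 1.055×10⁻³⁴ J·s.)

l = 6

Dividing by ℏ: |L|/ℏ ≈ 6.478.
Set l(l+1) = 41.96; the integer solution is l = 6.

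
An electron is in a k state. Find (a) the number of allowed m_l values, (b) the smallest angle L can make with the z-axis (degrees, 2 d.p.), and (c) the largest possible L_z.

15 values; θ_min ≈ 20.70°; L_z,max = 7ℏ

A k state has l = 7.
There are 2l+1 = 15 values of m_l.
cos θ_min = 7/√56, so θ_min ≈ 20.70°.
L_z,max = lℏ = 7ℏ.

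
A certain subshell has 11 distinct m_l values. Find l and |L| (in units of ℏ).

l = 5, |L| = √30 ℏ ≈ 5.477ℏ

2l + 1 = 11 ⇒ l = 5.
Then |L| = √(l(l+1)) ℏ = √30 ℏ.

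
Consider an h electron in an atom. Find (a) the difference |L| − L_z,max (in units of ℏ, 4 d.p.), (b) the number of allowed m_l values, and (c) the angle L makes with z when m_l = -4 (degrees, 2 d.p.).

|L|−L_z,max ≈ 0.4772ℏ; 11 values; θ(m_l=-4) ≈ 136.91°

For an h orbital, l = 5.
|L| − L_z,max = (√30 − 5)ℏ ≈ 0.4772ℏ.
There are 2l+1 = 11 values of m_l.
For m_l = -4: cos θ = -4/√30, θ ≈ 136.91°.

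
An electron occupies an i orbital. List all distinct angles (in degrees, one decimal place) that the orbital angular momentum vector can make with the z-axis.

The letter i corresponds to l = 6.
|L|² = l(l+1)ℏ² = 42ℏ², so |L| = √42 ℏ.
cos θ = m_l/√42 for each m_l ∈ {-6, -5, -4, -3, -2, -1, 0, 1, 2, 3, 4, 5, 6}.

θ ∈ {22.2°, 39.5°, 51.9°, 62.4°, 72.0°, 81.1°, 90.0°, 98.9°, 108.0°, 117.6°, 128.1°, 140.5°, 157.8°}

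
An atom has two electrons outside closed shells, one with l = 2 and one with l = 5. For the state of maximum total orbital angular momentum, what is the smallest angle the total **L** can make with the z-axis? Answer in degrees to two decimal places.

θ_min ≈ 20.70°

The total orbital quantum number L ranges from |l₁ − l₂| to l₁ + l₂ in integer steps.
L ∈ {3, 4, 5, 6, 7}.
The maximum is L = 7, with |L_tot| = ℏ√(7·8) = 2√14 ℏ.
The minimum angle with z is arccos(7/√56) ≈ 20.70°.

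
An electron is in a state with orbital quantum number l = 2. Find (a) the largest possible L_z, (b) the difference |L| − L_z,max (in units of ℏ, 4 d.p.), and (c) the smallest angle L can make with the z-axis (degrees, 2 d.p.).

L_z,max = lℏ = 2ℏ.
|L| − L_z,max = (√6 − 2)ℏ ≈ 0.4495ℏ.
cos θ_min = 2/√6, so θ_min ≈ 35.26°.

L_z,max = 2ℏ; |L|−L_z,max ≈ 0.4495ℏ; θ_min ≈ 35.26°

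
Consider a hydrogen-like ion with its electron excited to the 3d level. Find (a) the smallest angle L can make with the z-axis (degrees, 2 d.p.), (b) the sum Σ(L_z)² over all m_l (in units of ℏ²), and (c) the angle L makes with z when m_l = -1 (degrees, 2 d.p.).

The 3d level has l = 2.
cos θ_min = 2/√6, so θ_min ≈ 35.26°.
Σ m_l² = 10, so Σ(L_z)² = 10 ℏ².
For m_l = -1: cos θ = -1/√6, θ ≈ 114.09°.

θ_min ≈ 35.26°; Σ(L_z)² = 10 ℏ²; θ(m_l=-1) ≈ 114.09°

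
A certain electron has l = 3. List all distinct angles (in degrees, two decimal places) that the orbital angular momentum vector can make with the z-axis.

|L|² = l(l+1)ℏ² = 12ℏ², so |L| = 2√3 ℏ.
cos θ = m_l/√12 for each m_l ∈ {-3, -2, -1, 0, 1, 2, 3}.

θ ∈ {30.00°, 54.74°, 73.22°, 90.00°, 106.78°, 125.26°, 150.00°}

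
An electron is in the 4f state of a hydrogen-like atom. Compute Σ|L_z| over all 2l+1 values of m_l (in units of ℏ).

Σ|L_z| = 12 ℏ

For 4f, l = 3.
m_l runs from −3 to 3, i.e. {-3, -2, -1, 0, 1, 2, 3}.
Σ|m_l| = 2(1+2+…+3) = 12.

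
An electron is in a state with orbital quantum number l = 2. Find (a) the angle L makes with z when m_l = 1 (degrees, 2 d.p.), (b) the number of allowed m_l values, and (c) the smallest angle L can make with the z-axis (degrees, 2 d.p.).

For m_l = 1: cos θ = 1/√6, θ ≈ 65.91°.
There are 2l+1 = 5 values of m_l.
cos θ_min = 2/√6, so θ_min ≈ 35.26°.

θ(m_l=1) ≈ 65.91°; 5 values; θ_min ≈ 35.26°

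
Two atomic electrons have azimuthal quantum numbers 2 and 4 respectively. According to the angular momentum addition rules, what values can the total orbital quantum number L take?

L = 2, 3, 4, 5, 6

The total orbital quantum number L ranges from |l₁ − l₂| to l₁ + l₂ in integer steps.
So L can be 2, 3, 4, 5, 6.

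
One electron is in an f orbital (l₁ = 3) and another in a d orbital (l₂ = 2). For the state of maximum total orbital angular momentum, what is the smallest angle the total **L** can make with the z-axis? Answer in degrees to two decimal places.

The total orbital quantum number L ranges from |l₁ − l₂| to l₁ + l₂ in integer steps.
Allowed values: L = 1, 2, 3, 4, 5.
The maximum is L = 5, with |L_tot| = ℏ√(5·6) = √30 ℏ.
The minimum angle with z is arccos(5/√30) ≈ 24.09°.

θ_min ≈ 24.09°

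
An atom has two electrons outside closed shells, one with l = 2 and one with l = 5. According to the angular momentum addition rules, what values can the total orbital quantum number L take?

L runs from |2 − 5| = 3 to 2 + 5 = 7.
L ∈ {3, 4, 5, 6, 7}.

L = 3, 4, 5, 6, 7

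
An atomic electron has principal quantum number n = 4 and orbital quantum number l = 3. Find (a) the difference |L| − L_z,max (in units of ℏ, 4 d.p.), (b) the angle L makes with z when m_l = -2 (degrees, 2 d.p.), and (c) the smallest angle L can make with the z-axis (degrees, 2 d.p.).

|L|−L_z,max ≈ 0.4641ℏ; θ(m_l=-2) ≈ 125.26°; θ_min ≈ 30.00°

|L| − L_z,max = (2√3 − 3)ℏ ≈ 0.4641ℏ.
For m_l = -2: cos θ = -2/√12, θ ≈ 125.26°.
cos θ_min = 3/√12, so θ_min ≈ 30.00°.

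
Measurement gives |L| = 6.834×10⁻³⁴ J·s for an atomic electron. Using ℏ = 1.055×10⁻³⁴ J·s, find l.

Dividing by ℏ: |L|/ℏ ≈ 6.478.
(|L|/ℏ)² = l(l+1) ≈ 41.96 ⇒ l = 6.

l = 6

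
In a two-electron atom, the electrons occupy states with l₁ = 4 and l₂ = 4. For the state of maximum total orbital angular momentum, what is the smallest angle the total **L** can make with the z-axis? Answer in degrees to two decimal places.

Angular momentum addition gives L = |l₁ − l₂|, …, l₁ + l₂.
Allowed values: L = 0, 1, 2, 3, 4, 5, 6, 7, 8.
The maximum is L = 8, with |L_tot| = ℏ√(8·9) = 6√2 ℏ.
The minimum angle with z is arccos(8/√72) ≈ 19.47°.

θ_min ≈ 19.47°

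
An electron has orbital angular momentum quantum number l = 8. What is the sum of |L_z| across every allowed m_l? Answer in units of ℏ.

Σ|L_z| = 72 ℏ

The allowed m_l values are -8, -7, -6, -5, -4, -3, -2, -1, 0, 1, 2, 3, 4, 5, 6, 7, 8.
Σ|m_l| = l(l+1) = 72.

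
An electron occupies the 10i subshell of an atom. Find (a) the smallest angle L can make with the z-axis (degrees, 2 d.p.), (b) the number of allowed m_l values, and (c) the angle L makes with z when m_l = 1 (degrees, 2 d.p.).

θ_min ≈ 22.21°; 13 values; θ(m_l=1) ≈ 81.12°

The 10i subshell has l = 6.
cos θ_min = 6/√42, so θ_min ≈ 22.21°.
There are 2l+1 = 13 values of m_l.
For m_l = 1: cos θ = 1/√42, θ ≈ 81.12°.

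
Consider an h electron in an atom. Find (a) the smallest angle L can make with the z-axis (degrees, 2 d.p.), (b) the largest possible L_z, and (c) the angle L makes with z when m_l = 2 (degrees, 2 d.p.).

θ_min ≈ 24.09°; L_z,max = 5ℏ; θ(m_l=2) ≈ 68.58°

The letter h corresponds to l = 5.
cos θ_min = 5/√30, so θ_min ≈ 24.09°.
L_z,max = lℏ = 5ℏ.
For m_l = 2: cos θ = 2/√30, θ ≈ 68.58°.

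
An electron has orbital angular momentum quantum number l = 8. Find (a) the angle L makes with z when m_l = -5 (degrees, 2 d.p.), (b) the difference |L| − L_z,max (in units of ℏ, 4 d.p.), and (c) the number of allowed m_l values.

θ(m_l=-5) ≈ 126.10°; |L|−L_z,max ≈ 0.4853ℏ; 17 values

For m_l = -5: cos θ = -5/√72, θ ≈ 126.10°.
|L| − L_z,max = (6√2 − 8)ℏ ≈ 0.4853ℏ.
There are 2l+1 = 17 values of m_l.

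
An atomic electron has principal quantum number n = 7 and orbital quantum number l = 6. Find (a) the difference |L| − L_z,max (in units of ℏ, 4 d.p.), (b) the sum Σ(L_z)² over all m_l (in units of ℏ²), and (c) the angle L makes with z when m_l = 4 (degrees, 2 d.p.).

|L| − L_z,max = (√42 − 6)ℏ ≈ 0.4807ℏ.
Σ m_l² = 182, so Σ(L_z)² = 182 ℏ².
For m_l = 4: cos θ = 4/√42, θ ≈ 51.89°.

|L|−L_z,max ≈ 0.4807ℏ; Σ(L_z)² = 182 ℏ²; θ(m_l=4) ≈ 51.89°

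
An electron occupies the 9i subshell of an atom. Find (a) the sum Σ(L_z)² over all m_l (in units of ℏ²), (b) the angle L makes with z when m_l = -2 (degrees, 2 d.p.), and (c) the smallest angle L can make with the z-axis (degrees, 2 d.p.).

Σ(L_z)² = 182 ℏ²; θ(m_l=-2) ≈ 107.98°; θ_min ≈ 22.21°

The 9i subshell has l = 6.
Σ m_l² = 182, so Σ(L_z)² = 182 ℏ².
For m_l = -2: cos θ = -2/√42, θ ≈ 107.98°.
cos θ_min = 6/√42, so θ_min ≈ 22.21°.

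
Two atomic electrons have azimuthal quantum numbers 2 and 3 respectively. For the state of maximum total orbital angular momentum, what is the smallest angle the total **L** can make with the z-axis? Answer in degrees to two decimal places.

θ_min ≈ 24.09°

L runs from |2 − 3| = 1 to 2 + 3 = 5.
So L can be 1, 2, 3, 4, 5.
The maximum is L = 5, with |L_tot| = ℏ√(5·6) = √30 ℏ.
The minimum angle with z is arccos(5/√30) ≈ 24.09°.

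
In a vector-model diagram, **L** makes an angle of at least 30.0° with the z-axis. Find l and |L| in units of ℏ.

l = 3, |L| = 2√3 ℏ ≈ 3.464ℏ

At minimum angle, m_l = l, so cos θ = l/√(l(l+1)); cos²θ = l/(l+1) = 0.7500.
Thus l = 0.7500/(1 − 0.7500) ≈ 3.
Then |L| = ℏ√(3·4) = 2√3 ℏ.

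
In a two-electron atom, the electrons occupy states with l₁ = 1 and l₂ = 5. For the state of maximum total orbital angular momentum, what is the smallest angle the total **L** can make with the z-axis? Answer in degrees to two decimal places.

θ_min ≈ 22.21°

The total orbital quantum number L ranges from |l₁ − l₂| to l₁ + l₂ in integer steps.
L ∈ {4, 5, 6}.
The maximum is L = 6, with |L_tot| = ℏ√(6·7) = √42 ℏ.
The minimum angle with z is arccos(6/√42) ≈ 22.21°.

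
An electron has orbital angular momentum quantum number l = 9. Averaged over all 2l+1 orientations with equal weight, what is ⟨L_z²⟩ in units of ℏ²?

⟨L_z²⟩ = 30 ℏ²

The allowed m_l values are -9, -8, -7, -6, -5, -4, -3, -2, -1, 0, 1, 2, 3, 4, 5, 6, 7, 8, 9.
Average of L_z² over 19 states: 570/19 ℏ² = 30 ℏ².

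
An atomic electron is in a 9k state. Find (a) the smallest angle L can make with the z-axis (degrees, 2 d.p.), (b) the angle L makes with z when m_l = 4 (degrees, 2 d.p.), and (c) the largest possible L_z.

For 9k, l = 7.
cos θ_min = 7/√56, so θ_min ≈ 20.70°.
For m_l = 4: cos θ = 4/√56, θ ≈ 57.69°.
L_z,max = lℏ = 7ℏ.

θ_min ≈ 20.70°; θ(m_l=4) ≈ 57.69°; L_z,max = 7ℏ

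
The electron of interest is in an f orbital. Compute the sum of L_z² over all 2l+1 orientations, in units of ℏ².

Σ(L_z)² = 28 ℏ²

For an f orbital, l = 3.
The allowed m_l values are -3, -2, -1, 0, 1, 2, 3.
Σ m_l² = l(l+1)(2l+1)/3 = 3·4·7/3 = 28.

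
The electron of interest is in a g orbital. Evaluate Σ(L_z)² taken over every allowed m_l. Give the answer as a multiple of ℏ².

For a g orbital, l = 4.
m_l runs from −4 to 4, i.e. {-4, -3, -2, -1, 0, 1, 2, 3, 4}.
Σ m_l² = l(l+1)(2l+1)/3 = 4·5·9/3 = 60.

Σ(L_z)² = 60 ℏ²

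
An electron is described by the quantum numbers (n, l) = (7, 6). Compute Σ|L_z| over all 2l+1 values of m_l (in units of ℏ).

m_l ∈ {-6, -5, -4, -3, -2, -1, 0, 1, 2, 3, 4, 5, 6}.
Σ|m_l| = 2(1+2+…+6) = 42.

Σ|L_z| = 42 ℏ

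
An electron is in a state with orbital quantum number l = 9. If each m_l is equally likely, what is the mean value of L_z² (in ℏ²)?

⟨L_z²⟩ = 30 ℏ²

m_l ∈ {-9, -8, -7, -6, -5, -4, -3, -2, -1, 0, 1, 2, 3, 4, 5, 6, 7, 8, 9}.
⟨L_z²⟩ = ℏ²·(Σ m_l²)/(2l+1) = ℏ²·570/19 = 30ℏ².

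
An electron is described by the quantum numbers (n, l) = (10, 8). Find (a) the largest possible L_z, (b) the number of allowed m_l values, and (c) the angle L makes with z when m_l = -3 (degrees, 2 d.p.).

L_z,max = 8ℏ; 17 values; θ(m_l=-3) ≈ 110.70°

L_z,max = lℏ = 8ℏ.
There are 2l+1 = 17 values of m_l.
For m_l = -3: cos θ = -3/√72, θ ≈ 110.70°.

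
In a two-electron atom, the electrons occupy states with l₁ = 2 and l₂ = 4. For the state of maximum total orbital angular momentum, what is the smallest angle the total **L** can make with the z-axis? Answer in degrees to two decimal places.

θ_min ≈ 22.21°

The total orbital quantum number L ranges from |l₁ − l₂| to l₁ + l₂ in integer steps.
Allowed values: L = 2, 3, 4, 5, 6.
The maximum is L = 6, with |L_tot| = ℏ√(6·7) = √42 ℏ.
The minimum angle with z is arccos(6/√42) ≈ 22.21°.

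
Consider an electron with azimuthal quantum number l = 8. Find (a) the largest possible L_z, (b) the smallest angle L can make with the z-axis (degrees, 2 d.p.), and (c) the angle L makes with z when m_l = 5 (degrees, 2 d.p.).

L_z,max = lℏ = 8ℏ.
cos θ_min = 8/√72, so θ_min ≈ 19.47°.
For m_l = 5: cos θ = 5/√72, θ ≈ 53.90°.

L_z,max = 8ℏ; θ_min ≈ 19.47°; θ(m_l=5) ≈ 53.90°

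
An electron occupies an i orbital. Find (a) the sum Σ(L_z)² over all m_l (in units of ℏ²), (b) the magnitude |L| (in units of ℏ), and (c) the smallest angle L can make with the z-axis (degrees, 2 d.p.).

Σ(L_z)² = 182 ℏ²; |L| = √42 ℏ ≈ 6.481ℏ; θ_min ≈ 22.21°

An i state has l = 6.
Σ m_l² = 182, so Σ(L_z)² = 182 ℏ².
|L| = ℏ√(6·7) = √42 ℏ ≈ 6.481ℏ.
cos θ_min = 6/√42, so θ_min ≈ 22.21°.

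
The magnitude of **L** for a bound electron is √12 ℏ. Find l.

l = 3

Since |L|² = l(l+1)ℏ², l(l+1) = 12.
The positive root is l = 3.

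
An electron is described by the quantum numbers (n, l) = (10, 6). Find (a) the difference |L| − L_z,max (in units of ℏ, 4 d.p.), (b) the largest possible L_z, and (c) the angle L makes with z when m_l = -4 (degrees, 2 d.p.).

|L| − L_z,max = (√42 − 6)ℏ ≈ 0.4807ℏ.
L_z,max = lℏ = 6ℏ.
For m_l = -4: cos θ = -4/√42, θ ≈ 128.11°.

|L|−L_z,max ≈ 0.4807ℏ; L_z,max = 6ℏ; θ(m_l=-4) ≈ 128.11°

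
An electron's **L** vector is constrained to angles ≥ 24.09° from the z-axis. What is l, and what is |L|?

l = 5, |L| = √30 ℏ ≈ 5.477ℏ

cos θ_min = l/√(l(l+1)) = √(l/(l+1)), so l/(l+1) = cos²(24.09°) = 0.8334.
Solving: l = 5.
Then |L| = ℏ√(5·6) = √30 ℏ.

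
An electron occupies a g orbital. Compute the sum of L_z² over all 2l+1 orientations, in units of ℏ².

Σ(L_z)² = 60 ℏ²

A g state has l = 4.
m_l ∈ {-4, -3, -2, -1, 0, 1, 2, 3, 4}.
Σ m_l² = 2·(1 + 4 + 9 + 16) = 60.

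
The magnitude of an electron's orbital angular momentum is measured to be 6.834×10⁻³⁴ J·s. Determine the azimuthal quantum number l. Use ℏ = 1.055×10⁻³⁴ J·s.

l = 6

In units of ℏ, |L| ≈ 6.478.
(|L|/ℏ)² = l(l+1) ≈ 41.96 ⇒ l = 6.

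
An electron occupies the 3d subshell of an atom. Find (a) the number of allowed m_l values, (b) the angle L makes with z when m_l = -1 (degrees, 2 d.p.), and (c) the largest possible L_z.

5 values; θ(m_l=-1) ≈ 114.09°; L_z,max = 2ℏ

For 3d, l = 2.
There are 2l+1 = 5 values of m_l.
For m_l = -1: cos θ = -1/√6, θ ≈ 114.09°.
L_z,max = lℏ = 2ℏ.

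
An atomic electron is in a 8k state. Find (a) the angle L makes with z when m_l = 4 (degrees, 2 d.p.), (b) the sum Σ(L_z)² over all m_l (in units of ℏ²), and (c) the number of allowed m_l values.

8k means n = 8, l = 7.
For m_l = 4: cos θ = 4/√56, θ ≈ 57.69°.
Σ m_l² = 280, so Σ(L_z)² = 280 ℏ².
There are 2l+1 = 15 values of m_l.

θ(m_l=4) ≈ 57.69°; Σ(L_z)² = 280 ℏ²; 15 values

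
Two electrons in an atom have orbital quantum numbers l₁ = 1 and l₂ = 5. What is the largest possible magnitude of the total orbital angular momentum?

|L_tot|_max = √42 ℏ ≈ 6.481ℏ

The total orbital quantum number L ranges from |l₁ − l₂| to l₁ + l₂ in integer steps.
L ∈ {4, 5, 6}.
The largest magnitude corresponds to L = 6: |L_tot| = ℏ√(6·7) = √42 ℏ.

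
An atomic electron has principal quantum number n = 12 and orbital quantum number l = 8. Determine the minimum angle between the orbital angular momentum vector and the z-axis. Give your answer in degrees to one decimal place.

|L| = √(l(l+1)) ℏ = 6√2 ℏ.
The smallest angle corresponds to the largest L_z, i.e. m_l = l = 8, giving L_z = 8ℏ.
cos θ_min = 8/√72, so θ_min ≈ 19.5°.

θ_min ≈ 19.5°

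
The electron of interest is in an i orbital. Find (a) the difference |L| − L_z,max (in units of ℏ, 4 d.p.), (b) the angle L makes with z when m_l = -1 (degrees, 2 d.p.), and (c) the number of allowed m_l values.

An i state has l = 6.
|L| − L_z,max = (√42 − 6)ℏ ≈ 0.4807ℏ.
For m_l = -1: cos θ = -1/√42, θ ≈ 98.88°.
There are 2l+1 = 13 values of m_l.

|L|−L_z,max ≈ 0.4807ℏ; θ(m_l=-1) ≈ 98.88°; 13 values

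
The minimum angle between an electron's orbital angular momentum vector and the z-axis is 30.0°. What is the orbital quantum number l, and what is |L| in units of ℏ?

cos²θ_min = l/(l+1) = 0.7500.
Thus l = 0.7500/(1 − 0.7500) ≈ 3.
Then |L| = ℏ√(3·4) = 2√3 ℏ.

l = 3, |L| = 2√3 ℏ ≈ 3.464ℏ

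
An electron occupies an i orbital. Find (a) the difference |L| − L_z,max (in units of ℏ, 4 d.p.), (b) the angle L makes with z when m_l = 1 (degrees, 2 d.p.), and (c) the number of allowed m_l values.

|L|−L_z,max ≈ 0.4807ℏ; θ(m_l=1) ≈ 81.12°; 13 values

For an i orbital, l = 6.
|L| − L_z,max = (√42 − 6)ℏ ≈ 0.4807ℏ.
For m_l = 1: cos θ = 1/√42, θ ≈ 81.12°.
There are 2l+1 = 13 values of m_l.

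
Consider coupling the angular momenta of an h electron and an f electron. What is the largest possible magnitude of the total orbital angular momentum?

Angular momentum addition gives L = |l₁ − l₂|, …, l₁ + l₂.
L ∈ {2, 3, 4, 5, 6, 7, 8}.
The largest magnitude corresponds to L = 8: |L_tot| = ℏ√(8·9) = 6√2 ℏ.

|L_tot|_max = 6√2 ℏ ≈ 8.485ℏ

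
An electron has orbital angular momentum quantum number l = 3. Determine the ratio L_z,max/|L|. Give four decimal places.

L_z,max/|L| = 0.8660

|L| = 2√3 ℏ ≈ 3.4641ℏ, while L_z,max = lℏ = 3ℏ.
L_z,max/|L| = 3/√12 = 0.8660.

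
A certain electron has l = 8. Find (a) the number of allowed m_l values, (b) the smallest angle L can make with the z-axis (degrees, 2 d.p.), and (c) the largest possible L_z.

17 values; θ_min ≈ 19.47°; L_z,max = 8ℏ

There are 2l+1 = 17 values of m_l.
cos θ_min = 8/√72, so θ_min ≈ 19.47°.
L_z,max = lℏ = 8ℏ.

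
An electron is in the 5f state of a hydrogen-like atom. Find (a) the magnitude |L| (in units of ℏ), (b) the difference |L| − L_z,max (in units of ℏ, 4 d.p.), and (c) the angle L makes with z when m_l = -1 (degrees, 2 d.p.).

For 5f, l = 3.
|L| = ℏ√(3·4) = 2√3 ℏ ≈ 3.464ℏ.
|L| − L_z,max = (2√3 − 3)ℏ ≈ 0.4641ℏ.
For m_l = -1: cos θ = -1/√12, θ ≈ 106.78°.

|L| = 2√3 ℏ ≈ 3.464ℏ; |L|−L_z,max ≈ 0.4641ℏ; θ(m_l=-1) ≈ 106.78°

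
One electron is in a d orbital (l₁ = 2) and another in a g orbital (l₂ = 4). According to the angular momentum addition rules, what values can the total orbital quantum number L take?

Angular momentum addition gives L = |l₁ − l₂|, …, l₁ + l₂.
Allowed values: L = 2, 3, 4, 5, 6.

L = 2, 3, 4, 5, 6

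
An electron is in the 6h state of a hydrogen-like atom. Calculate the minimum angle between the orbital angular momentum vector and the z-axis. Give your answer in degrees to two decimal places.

θ_min ≈ 24.09°

6h means n = 6, l = 5.
|L|² = l(l+1)ℏ² = 30ℏ², so |L| = √30 ℏ.
The smallest angle corresponds to the largest L_z, i.e. m_l = l = 5, giving L_z = 5ℏ.
cos θ_min = 5/√30, so θ_min ≈ 24.09°.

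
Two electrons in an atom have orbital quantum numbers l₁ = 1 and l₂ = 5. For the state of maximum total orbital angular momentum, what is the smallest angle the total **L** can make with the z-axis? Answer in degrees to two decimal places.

θ_min ≈ 22.21°

The total orbital quantum number L ranges from |l₁ − l₂| to l₁ + l₂ in integer steps.
So L can be 4, 5, 6.
The maximum is L = 6, with |L_tot| = ℏ√(6·7) = √42 ℏ.
The minimum angle with z is arccos(6/√42) ≈ 22.21°.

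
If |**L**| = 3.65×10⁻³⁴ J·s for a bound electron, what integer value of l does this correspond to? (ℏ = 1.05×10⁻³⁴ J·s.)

|L|/ℏ = (3.65×10⁻³⁴)/(1.05×10⁻³⁴) ≈ 3.476.
Set l(l+1) = 12.08; the integer solution is l = 3.

l = 3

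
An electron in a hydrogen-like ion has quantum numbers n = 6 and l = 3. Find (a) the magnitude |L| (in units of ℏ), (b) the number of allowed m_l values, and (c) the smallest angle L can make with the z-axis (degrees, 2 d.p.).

|L| = ℏ√(3·4) = 2√3 ℏ ≈ 3.464ℏ.
There are 2l+1 = 7 values of m_l.
cos θ_min = 3/√12, so θ_min ≈ 30.00°.

|L| = 2√3 ℏ ≈ 3.464ℏ; 7 values; θ_min ≈ 30.00°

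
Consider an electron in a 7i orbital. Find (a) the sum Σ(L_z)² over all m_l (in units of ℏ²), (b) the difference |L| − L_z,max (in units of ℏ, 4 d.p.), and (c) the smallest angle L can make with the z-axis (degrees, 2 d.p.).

Σ(L_z)² = 182 ℏ²; |L|−L_z,max ≈ 0.4807ℏ; θ_min ≈ 22.21°

The 7i subshell has l = 6.
Σ m_l² = 182, so Σ(L_z)² = 182 ℏ².
|L| − L_z,max = (√42 − 6)ℏ ≈ 0.4807ℏ.
cos θ_min = 6/√42, so θ_min ≈ 22.21°.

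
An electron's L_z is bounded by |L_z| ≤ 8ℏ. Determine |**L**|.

Since max m_l = l, l = 8.
Then |L| = ℏ√(8·9) = 6√2 ℏ.

|L| = 6√2 ℏ ≈ 8.485ℏ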